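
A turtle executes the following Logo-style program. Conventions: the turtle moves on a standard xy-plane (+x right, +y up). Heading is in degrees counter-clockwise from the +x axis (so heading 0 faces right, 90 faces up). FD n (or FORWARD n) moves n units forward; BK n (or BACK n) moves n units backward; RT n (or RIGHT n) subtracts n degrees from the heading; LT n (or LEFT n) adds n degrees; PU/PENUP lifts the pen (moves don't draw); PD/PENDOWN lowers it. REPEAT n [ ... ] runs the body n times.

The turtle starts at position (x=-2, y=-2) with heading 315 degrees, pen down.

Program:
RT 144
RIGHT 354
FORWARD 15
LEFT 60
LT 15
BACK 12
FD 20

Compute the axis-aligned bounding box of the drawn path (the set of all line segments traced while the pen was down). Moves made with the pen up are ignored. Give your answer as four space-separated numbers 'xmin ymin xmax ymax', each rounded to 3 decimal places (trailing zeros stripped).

Executing turtle program step by step:
Start: pos=(-2,-2), heading=315, pen down
RT 144: heading 315 -> 171
RT 354: heading 171 -> 177
FD 15: (-2,-2) -> (-16.979,-1.215) [heading=177, draw]
LT 60: heading 177 -> 237
LT 15: heading 237 -> 252
BK 12: (-16.979,-1.215) -> (-13.271,10.198) [heading=252, draw]
FD 20: (-13.271,10.198) -> (-19.452,-8.823) [heading=252, draw]
Final: pos=(-19.452,-8.823), heading=252, 3 segment(s) drawn

Segment endpoints: x in {-19.452, -16.979, -13.271, -2}, y in {-8.823, -2, -1.215, 10.198}
xmin=-19.452, ymin=-8.823, xmax=-2, ymax=10.198

Answer: -19.452 -8.823 -2 10.198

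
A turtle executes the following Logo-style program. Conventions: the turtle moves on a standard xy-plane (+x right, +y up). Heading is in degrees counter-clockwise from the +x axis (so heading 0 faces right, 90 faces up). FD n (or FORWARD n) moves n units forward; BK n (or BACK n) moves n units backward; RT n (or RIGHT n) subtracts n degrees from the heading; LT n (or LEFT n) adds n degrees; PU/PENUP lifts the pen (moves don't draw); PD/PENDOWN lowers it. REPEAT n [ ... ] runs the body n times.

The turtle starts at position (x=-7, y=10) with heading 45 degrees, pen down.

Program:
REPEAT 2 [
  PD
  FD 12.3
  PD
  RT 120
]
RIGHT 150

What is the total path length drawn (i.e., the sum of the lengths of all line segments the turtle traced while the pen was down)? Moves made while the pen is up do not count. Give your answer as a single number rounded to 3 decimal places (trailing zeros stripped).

Answer: 24.6

Derivation:
Executing turtle program step by step:
Start: pos=(-7,10), heading=45, pen down
REPEAT 2 [
  -- iteration 1/2 --
  PD: pen down
  FD 12.3: (-7,10) -> (1.697,18.697) [heading=45, draw]
  PD: pen down
  RT 120: heading 45 -> 285
  -- iteration 2/2 --
  PD: pen down
  FD 12.3: (1.697,18.697) -> (4.881,6.817) [heading=285, draw]
  PD: pen down
  RT 120: heading 285 -> 165
]
RT 150: heading 165 -> 15
Final: pos=(4.881,6.817), heading=15, 2 segment(s) drawn

Segment lengths:
  seg 1: (-7,10) -> (1.697,18.697), length = 12.3
  seg 2: (1.697,18.697) -> (4.881,6.817), length = 12.3
Total = 24.6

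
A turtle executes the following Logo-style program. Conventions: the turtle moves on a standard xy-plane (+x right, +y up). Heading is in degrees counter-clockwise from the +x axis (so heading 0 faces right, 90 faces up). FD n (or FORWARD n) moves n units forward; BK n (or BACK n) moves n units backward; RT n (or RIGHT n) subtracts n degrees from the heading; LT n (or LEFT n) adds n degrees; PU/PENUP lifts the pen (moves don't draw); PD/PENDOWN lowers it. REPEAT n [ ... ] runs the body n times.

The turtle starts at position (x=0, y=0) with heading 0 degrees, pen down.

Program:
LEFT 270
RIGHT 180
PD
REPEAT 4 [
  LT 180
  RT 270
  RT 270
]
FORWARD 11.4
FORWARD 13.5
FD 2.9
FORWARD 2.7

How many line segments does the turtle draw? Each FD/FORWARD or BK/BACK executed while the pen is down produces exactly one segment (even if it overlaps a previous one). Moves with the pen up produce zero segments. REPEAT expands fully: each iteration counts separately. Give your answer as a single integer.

Executing turtle program step by step:
Start: pos=(0,0), heading=0, pen down
LT 270: heading 0 -> 270
RT 180: heading 270 -> 90
PD: pen down
REPEAT 4 [
  -- iteration 1/4 --
  LT 180: heading 90 -> 270
  RT 270: heading 270 -> 0
  RT 270: heading 0 -> 90
  -- iteration 2/4 --
  LT 180: heading 90 -> 270
  RT 270: heading 270 -> 0
  RT 270: heading 0 -> 90
  -- iteration 3/4 --
  LT 180: heading 90 -> 270
  RT 270: heading 270 -> 0
  RT 270: heading 0 -> 90
  -- iteration 4/4 --
  LT 180: heading 90 -> 270
  RT 270: heading 270 -> 0
  RT 270: heading 0 -> 90
]
FD 11.4: (0,0) -> (0,11.4) [heading=90, draw]
FD 13.5: (0,11.4) -> (0,24.9) [heading=90, draw]
FD 2.9: (0,24.9) -> (0,27.8) [heading=90, draw]
FD 2.7: (0,27.8) -> (0,30.5) [heading=90, draw]
Final: pos=(0,30.5), heading=90, 4 segment(s) drawn
Segments drawn: 4

Answer: 4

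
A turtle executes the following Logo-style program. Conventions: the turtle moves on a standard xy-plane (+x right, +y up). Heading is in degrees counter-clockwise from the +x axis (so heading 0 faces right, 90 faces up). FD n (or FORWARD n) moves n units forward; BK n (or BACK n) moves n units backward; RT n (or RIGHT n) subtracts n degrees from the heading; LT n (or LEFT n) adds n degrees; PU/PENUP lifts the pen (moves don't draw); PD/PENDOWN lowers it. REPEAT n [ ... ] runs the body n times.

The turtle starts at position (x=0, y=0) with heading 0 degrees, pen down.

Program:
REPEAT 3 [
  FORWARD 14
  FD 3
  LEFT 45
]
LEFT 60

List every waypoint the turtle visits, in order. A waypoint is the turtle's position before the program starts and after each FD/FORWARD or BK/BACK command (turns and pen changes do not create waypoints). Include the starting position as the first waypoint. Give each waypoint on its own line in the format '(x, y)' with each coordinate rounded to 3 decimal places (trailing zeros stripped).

Executing turtle program step by step:
Start: pos=(0,0), heading=0, pen down
REPEAT 3 [
  -- iteration 1/3 --
  FD 14: (0,0) -> (14,0) [heading=0, draw]
  FD 3: (14,0) -> (17,0) [heading=0, draw]
  LT 45: heading 0 -> 45
  -- iteration 2/3 --
  FD 14: (17,0) -> (26.899,9.899) [heading=45, draw]
  FD 3: (26.899,9.899) -> (29.021,12.021) [heading=45, draw]
  LT 45: heading 45 -> 90
  -- iteration 3/3 --
  FD 14: (29.021,12.021) -> (29.021,26.021) [heading=90, draw]
  FD 3: (29.021,26.021) -> (29.021,29.021) [heading=90, draw]
  LT 45: heading 90 -> 135
]
LT 60: heading 135 -> 195
Final: pos=(29.021,29.021), heading=195, 6 segment(s) drawn
Waypoints (7 total):
(0, 0)
(14, 0)
(17, 0)
(26.899, 9.899)
(29.021, 12.021)
(29.021, 26.021)
(29.021, 29.021)

Answer: (0, 0)
(14, 0)
(17, 0)
(26.899, 9.899)
(29.021, 12.021)
(29.021, 26.021)
(29.021, 29.021)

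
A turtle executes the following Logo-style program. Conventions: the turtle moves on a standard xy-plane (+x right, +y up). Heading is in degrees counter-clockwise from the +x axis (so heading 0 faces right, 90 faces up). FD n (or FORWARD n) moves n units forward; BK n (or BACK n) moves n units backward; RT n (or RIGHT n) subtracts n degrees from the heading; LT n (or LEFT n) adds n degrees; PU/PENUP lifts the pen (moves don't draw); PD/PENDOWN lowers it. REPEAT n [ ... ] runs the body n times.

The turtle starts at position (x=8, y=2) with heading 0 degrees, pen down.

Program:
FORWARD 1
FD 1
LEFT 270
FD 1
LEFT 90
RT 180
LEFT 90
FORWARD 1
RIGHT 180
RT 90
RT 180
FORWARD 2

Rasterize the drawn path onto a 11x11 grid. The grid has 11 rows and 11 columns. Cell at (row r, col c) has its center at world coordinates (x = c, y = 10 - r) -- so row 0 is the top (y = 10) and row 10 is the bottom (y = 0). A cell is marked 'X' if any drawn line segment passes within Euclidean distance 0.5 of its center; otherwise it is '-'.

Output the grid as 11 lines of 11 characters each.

Answer: -----------
-----------
-----------
-----------
-----------
-----------
-----------
-----------
--------XXX
----------X
--------XXX

Derivation:
Segment 0: (8,2) -> (9,2)
Segment 1: (9,2) -> (10,2)
Segment 2: (10,2) -> (10,1)
Segment 3: (10,1) -> (10,0)
Segment 4: (10,0) -> (8,-0)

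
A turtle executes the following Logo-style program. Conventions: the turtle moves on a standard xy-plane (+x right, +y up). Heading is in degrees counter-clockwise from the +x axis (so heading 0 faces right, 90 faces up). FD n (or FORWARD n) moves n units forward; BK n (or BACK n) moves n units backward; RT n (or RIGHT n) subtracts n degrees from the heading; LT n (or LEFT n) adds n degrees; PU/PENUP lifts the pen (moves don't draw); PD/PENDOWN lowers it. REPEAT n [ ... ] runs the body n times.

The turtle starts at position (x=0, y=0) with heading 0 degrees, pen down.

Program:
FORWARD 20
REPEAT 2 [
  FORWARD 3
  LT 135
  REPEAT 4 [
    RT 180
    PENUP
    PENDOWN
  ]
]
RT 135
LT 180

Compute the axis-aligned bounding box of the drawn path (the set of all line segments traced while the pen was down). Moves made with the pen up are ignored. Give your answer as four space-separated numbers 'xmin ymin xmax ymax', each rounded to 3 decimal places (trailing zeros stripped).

Executing turtle program step by step:
Start: pos=(0,0), heading=0, pen down
FD 20: (0,0) -> (20,0) [heading=0, draw]
REPEAT 2 [
  -- iteration 1/2 --
  FD 3: (20,0) -> (23,0) [heading=0, draw]
  LT 135: heading 0 -> 135
  REPEAT 4 [
    -- iteration 1/4 --
    RT 180: heading 135 -> 315
    PU: pen up
    PD: pen down
    -- iteration 2/4 --
    RT 180: heading 315 -> 135
    PU: pen up
    PD: pen down
    -- iteration 3/4 --
    RT 180: heading 135 -> 315
    PU: pen up
    PD: pen down
    -- iteration 4/4 --
    RT 180: heading 315 -> 135
    PU: pen up
    PD: pen down
  ]
  -- iteration 2/2 --
  FD 3: (23,0) -> (20.879,2.121) [heading=135, draw]
  LT 135: heading 135 -> 270
  REPEAT 4 [
    -- iteration 1/4 --
    RT 180: heading 270 -> 90
    PU: pen up
    PD: pen down
    -- iteration 2/4 --
    RT 180: heading 90 -> 270
    PU: pen up
    PD: pen down
    -- iteration 3/4 --
    RT 180: heading 270 -> 90
    PU: pen up
    PD: pen down
    -- iteration 4/4 --
    RT 180: heading 90 -> 270
    PU: pen up
    PD: pen down
  ]
]
RT 135: heading 270 -> 135
LT 180: heading 135 -> 315
Final: pos=(20.879,2.121), heading=315, 3 segment(s) drawn

Segment endpoints: x in {0, 20, 20.879, 23}, y in {0, 2.121}
xmin=0, ymin=0, xmax=23, ymax=2.121

Answer: 0 0 23 2.121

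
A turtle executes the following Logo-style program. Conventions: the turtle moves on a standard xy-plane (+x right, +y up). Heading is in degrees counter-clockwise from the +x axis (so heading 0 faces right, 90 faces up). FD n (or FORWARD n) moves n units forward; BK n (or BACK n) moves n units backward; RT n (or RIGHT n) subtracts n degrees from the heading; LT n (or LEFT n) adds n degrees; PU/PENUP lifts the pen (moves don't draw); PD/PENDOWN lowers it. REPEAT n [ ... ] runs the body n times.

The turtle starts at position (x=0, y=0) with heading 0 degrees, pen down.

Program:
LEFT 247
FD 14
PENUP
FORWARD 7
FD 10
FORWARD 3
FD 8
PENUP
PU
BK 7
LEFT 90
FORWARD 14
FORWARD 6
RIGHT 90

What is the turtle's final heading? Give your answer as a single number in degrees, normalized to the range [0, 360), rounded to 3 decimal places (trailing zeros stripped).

Executing turtle program step by step:
Start: pos=(0,0), heading=0, pen down
LT 247: heading 0 -> 247
FD 14: (0,0) -> (-5.47,-12.887) [heading=247, draw]
PU: pen up
FD 7: (-5.47,-12.887) -> (-8.205,-19.331) [heading=247, move]
FD 10: (-8.205,-19.331) -> (-12.113,-28.536) [heading=247, move]
FD 3: (-12.113,-28.536) -> (-13.285,-31.297) [heading=247, move]
FD 8: (-13.285,-31.297) -> (-16.411,-38.661) [heading=247, move]
PU: pen up
PU: pen up
BK 7: (-16.411,-38.661) -> (-13.676,-32.218) [heading=247, move]
LT 90: heading 247 -> 337
FD 14: (-13.676,-32.218) -> (-0.789,-37.688) [heading=337, move]
FD 6: (-0.789,-37.688) -> (4.735,-40.032) [heading=337, move]
RT 90: heading 337 -> 247
Final: pos=(4.735,-40.032), heading=247, 1 segment(s) drawn

Answer: 247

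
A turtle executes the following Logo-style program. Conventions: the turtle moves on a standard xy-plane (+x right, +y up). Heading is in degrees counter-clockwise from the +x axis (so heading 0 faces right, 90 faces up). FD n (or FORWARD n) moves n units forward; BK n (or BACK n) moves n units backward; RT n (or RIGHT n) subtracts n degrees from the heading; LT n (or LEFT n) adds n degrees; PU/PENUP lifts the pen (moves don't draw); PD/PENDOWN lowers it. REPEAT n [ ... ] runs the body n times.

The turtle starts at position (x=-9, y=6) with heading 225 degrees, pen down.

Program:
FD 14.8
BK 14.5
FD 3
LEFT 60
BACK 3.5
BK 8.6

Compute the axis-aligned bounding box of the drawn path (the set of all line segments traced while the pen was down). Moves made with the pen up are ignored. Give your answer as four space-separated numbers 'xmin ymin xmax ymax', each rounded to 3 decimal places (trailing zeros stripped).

Executing turtle program step by step:
Start: pos=(-9,6), heading=225, pen down
FD 14.8: (-9,6) -> (-19.465,-4.465) [heading=225, draw]
BK 14.5: (-19.465,-4.465) -> (-9.212,5.788) [heading=225, draw]
FD 3: (-9.212,5.788) -> (-11.333,3.667) [heading=225, draw]
LT 60: heading 225 -> 285
BK 3.5: (-11.333,3.667) -> (-12.239,7.047) [heading=285, draw]
BK 8.6: (-12.239,7.047) -> (-14.465,15.354) [heading=285, draw]
Final: pos=(-14.465,15.354), heading=285, 5 segment(s) drawn

Segment endpoints: x in {-19.465, -14.465, -12.239, -11.333, -9.212, -9}, y in {-4.465, 3.667, 5.788, 6, 7.047, 15.354}
xmin=-19.465, ymin=-4.465, xmax=-9, ymax=15.354

Answer: -19.465 -4.465 -9 15.354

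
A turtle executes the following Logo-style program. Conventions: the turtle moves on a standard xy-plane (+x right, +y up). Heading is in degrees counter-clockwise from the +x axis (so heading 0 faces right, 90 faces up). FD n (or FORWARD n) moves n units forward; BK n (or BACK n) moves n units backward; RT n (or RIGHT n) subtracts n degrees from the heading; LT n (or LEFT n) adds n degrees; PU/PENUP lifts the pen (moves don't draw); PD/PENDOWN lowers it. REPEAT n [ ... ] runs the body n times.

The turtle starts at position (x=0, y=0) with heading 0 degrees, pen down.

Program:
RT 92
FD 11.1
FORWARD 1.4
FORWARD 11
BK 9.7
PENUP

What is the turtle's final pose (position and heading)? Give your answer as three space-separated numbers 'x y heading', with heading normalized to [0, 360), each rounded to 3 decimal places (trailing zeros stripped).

Executing turtle program step by step:
Start: pos=(0,0), heading=0, pen down
RT 92: heading 0 -> 268
FD 11.1: (0,0) -> (-0.387,-11.093) [heading=268, draw]
FD 1.4: (-0.387,-11.093) -> (-0.436,-12.492) [heading=268, draw]
FD 11: (-0.436,-12.492) -> (-0.82,-23.486) [heading=268, draw]
BK 9.7: (-0.82,-23.486) -> (-0.482,-13.792) [heading=268, draw]
PU: pen up
Final: pos=(-0.482,-13.792), heading=268, 4 segment(s) drawn

Answer: -0.482 -13.792 268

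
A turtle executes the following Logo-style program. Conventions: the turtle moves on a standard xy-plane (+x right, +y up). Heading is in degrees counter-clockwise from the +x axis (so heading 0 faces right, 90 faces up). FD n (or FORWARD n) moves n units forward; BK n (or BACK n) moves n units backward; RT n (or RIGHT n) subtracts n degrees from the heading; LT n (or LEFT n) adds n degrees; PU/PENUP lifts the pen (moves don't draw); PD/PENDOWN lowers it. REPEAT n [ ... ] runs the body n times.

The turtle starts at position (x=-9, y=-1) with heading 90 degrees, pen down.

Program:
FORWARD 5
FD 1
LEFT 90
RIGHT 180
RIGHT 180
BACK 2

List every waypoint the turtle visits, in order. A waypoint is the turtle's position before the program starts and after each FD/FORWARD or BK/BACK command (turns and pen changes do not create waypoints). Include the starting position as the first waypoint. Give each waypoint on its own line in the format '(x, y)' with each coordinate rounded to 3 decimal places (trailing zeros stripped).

Answer: (-9, -1)
(-9, 4)
(-9, 5)
(-7, 5)

Derivation:
Executing turtle program step by step:
Start: pos=(-9,-1), heading=90, pen down
FD 5: (-9,-1) -> (-9,4) [heading=90, draw]
FD 1: (-9,4) -> (-9,5) [heading=90, draw]
LT 90: heading 90 -> 180
RT 180: heading 180 -> 0
RT 180: heading 0 -> 180
BK 2: (-9,5) -> (-7,5) [heading=180, draw]
Final: pos=(-7,5), heading=180, 3 segment(s) drawn
Waypoints (4 total):
(-9, -1)
(-9, 4)
(-9, 5)
(-7, 5)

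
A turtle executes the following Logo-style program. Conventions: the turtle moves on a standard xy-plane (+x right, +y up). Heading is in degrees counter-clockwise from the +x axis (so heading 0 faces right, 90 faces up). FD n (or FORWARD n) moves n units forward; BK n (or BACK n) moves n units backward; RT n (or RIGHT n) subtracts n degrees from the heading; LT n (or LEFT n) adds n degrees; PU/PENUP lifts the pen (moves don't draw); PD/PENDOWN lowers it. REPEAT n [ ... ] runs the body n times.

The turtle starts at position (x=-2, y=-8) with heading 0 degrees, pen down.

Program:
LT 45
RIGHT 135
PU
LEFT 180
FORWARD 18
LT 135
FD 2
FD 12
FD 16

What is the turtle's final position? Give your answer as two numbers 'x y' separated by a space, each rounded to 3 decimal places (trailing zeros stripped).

Executing turtle program step by step:
Start: pos=(-2,-8), heading=0, pen down
LT 45: heading 0 -> 45
RT 135: heading 45 -> 270
PU: pen up
LT 180: heading 270 -> 90
FD 18: (-2,-8) -> (-2,10) [heading=90, move]
LT 135: heading 90 -> 225
FD 2: (-2,10) -> (-3.414,8.586) [heading=225, move]
FD 12: (-3.414,8.586) -> (-11.899,0.101) [heading=225, move]
FD 16: (-11.899,0.101) -> (-23.213,-11.213) [heading=225, move]
Final: pos=(-23.213,-11.213), heading=225, 0 segment(s) drawn

Answer: -23.213 -11.213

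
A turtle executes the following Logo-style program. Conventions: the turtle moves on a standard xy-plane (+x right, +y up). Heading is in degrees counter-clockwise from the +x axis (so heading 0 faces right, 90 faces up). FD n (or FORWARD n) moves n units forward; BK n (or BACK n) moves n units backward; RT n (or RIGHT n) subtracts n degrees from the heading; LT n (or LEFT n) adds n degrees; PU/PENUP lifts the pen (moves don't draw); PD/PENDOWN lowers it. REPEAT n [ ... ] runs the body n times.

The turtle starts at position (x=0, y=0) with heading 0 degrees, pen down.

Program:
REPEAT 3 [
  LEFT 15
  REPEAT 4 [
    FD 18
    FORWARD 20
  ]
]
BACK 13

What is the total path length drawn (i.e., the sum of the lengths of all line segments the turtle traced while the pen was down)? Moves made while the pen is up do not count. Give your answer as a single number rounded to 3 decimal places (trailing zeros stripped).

Executing turtle program step by step:
Start: pos=(0,0), heading=0, pen down
REPEAT 3 [
  -- iteration 1/3 --
  LT 15: heading 0 -> 15
  REPEAT 4 [
    -- iteration 1/4 --
    FD 18: (0,0) -> (17.387,4.659) [heading=15, draw]
    FD 20: (17.387,4.659) -> (36.705,9.835) [heading=15, draw]
    -- iteration 2/4 --
    FD 18: (36.705,9.835) -> (54.092,14.494) [heading=15, draw]
    FD 20: (54.092,14.494) -> (73.41,19.67) [heading=15, draw]
    -- iteration 3/4 --
    FD 18: (73.41,19.67) -> (90.797,24.329) [heading=15, draw]
    FD 20: (90.797,24.329) -> (110.116,29.505) [heading=15, draw]
    -- iteration 4/4 --
    FD 18: (110.116,29.505) -> (127.502,34.164) [heading=15, draw]
    FD 20: (127.502,34.164) -> (146.821,39.34) [heading=15, draw]
  ]
  -- iteration 2/3 --
  LT 15: heading 15 -> 30
  REPEAT 4 [
    -- iteration 1/4 --
    FD 18: (146.821,39.34) -> (162.409,48.34) [heading=30, draw]
    FD 20: (162.409,48.34) -> (179.73,58.34) [heading=30, draw]
    -- iteration 2/4 --
    FD 18: (179.73,58.34) -> (195.318,67.34) [heading=30, draw]
    FD 20: (195.318,67.34) -> (212.639,77.34) [heading=30, draw]
    -- iteration 3/4 --
    FD 18: (212.639,77.34) -> (228.227,86.34) [heading=30, draw]
    FD 20: (228.227,86.34) -> (245.548,96.34) [heading=30, draw]
    -- iteration 4/4 --
    FD 18: (245.548,96.34) -> (261.136,105.34) [heading=30, draw]
    FD 20: (261.136,105.34) -> (278.457,115.34) [heading=30, draw]
  ]
  -- iteration 3/3 --
  LT 15: heading 30 -> 45
  REPEAT 4 [
    -- iteration 1/4 --
    FD 18: (278.457,115.34) -> (291.185,128.068) [heading=45, draw]
    FD 20: (291.185,128.068) -> (305.327,142.211) [heading=45, draw]
    -- iteration 2/4 --
    FD 18: (305.327,142.211) -> (318.055,154.938) [heading=45, draw]
    FD 20: (318.055,154.938) -> (332.197,169.081) [heading=45, draw]
    -- iteration 3/4 --
    FD 18: (332.197,169.081) -> (344.925,181.809) [heading=45, draw]
    FD 20: (344.925,181.809) -> (359.067,195.951) [heading=45, draw]
    -- iteration 4/4 --
    FD 18: (359.067,195.951) -> (371.795,208.679) [heading=45, draw]
    FD 20: (371.795,208.679) -> (385.937,222.821) [heading=45, draw]
  ]
]
BK 13: (385.937,222.821) -> (376.744,213.628) [heading=45, draw]
Final: pos=(376.744,213.628), heading=45, 25 segment(s) drawn

Segment lengths:
  seg 1: (0,0) -> (17.387,4.659), length = 18
  seg 2: (17.387,4.659) -> (36.705,9.835), length = 20
  seg 3: (36.705,9.835) -> (54.092,14.494), length = 18
  seg 4: (54.092,14.494) -> (73.41,19.67), length = 20
  seg 5: (73.41,19.67) -> (90.797,24.329), length = 18
  seg 6: (90.797,24.329) -> (110.116,29.505), length = 20
  seg 7: (110.116,29.505) -> (127.502,34.164), length = 18
  seg 8: (127.502,34.164) -> (146.821,39.34), length = 20
  seg 9: (146.821,39.34) -> (162.409,48.34), length = 18
  seg 10: (162.409,48.34) -> (179.73,58.34), length = 20
  seg 11: (179.73,58.34) -> (195.318,67.34), length = 18
  seg 12: (195.318,67.34) -> (212.639,77.34), length = 20
  seg 13: (212.639,77.34) -> (228.227,86.34), length = 18
  seg 14: (228.227,86.34) -> (245.548,96.34), length = 20
  seg 15: (245.548,96.34) -> (261.136,105.34), length = 18
  seg 16: (261.136,105.34) -> (278.457,115.34), length = 20
  seg 17: (278.457,115.34) -> (291.185,128.068), length = 18
  seg 18: (291.185,128.068) -> (305.327,142.211), length = 20
  seg 19: (305.327,142.211) -> (318.055,154.938), length = 18
  seg 20: (318.055,154.938) -> (332.197,169.081), length = 20
  seg 21: (332.197,169.081) -> (344.925,181.809), length = 18
  seg 22: (344.925,181.809) -> (359.067,195.951), length = 20
  seg 23: (359.067,195.951) -> (371.795,208.679), length = 18
  seg 24: (371.795,208.679) -> (385.937,222.821), length = 20
  seg 25: (385.937,222.821) -> (376.744,213.628), length = 13
Total = 469

Answer: 469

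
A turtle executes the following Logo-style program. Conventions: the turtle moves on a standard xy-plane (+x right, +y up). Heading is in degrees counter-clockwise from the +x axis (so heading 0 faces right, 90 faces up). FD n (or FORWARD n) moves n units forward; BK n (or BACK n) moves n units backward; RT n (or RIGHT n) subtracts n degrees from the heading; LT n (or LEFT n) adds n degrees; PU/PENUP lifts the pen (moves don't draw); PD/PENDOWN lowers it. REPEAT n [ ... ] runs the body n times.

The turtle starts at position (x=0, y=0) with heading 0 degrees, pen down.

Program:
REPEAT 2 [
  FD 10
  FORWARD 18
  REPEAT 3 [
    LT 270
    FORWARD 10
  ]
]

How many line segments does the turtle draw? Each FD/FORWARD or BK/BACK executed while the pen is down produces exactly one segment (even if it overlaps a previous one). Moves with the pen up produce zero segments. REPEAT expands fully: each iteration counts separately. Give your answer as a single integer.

Answer: 10

Derivation:
Executing turtle program step by step:
Start: pos=(0,0), heading=0, pen down
REPEAT 2 [
  -- iteration 1/2 --
  FD 10: (0,0) -> (10,0) [heading=0, draw]
  FD 18: (10,0) -> (28,0) [heading=0, draw]
  REPEAT 3 [
    -- iteration 1/3 --
    LT 270: heading 0 -> 270
    FD 10: (28,0) -> (28,-10) [heading=270, draw]
    -- iteration 2/3 --
    LT 270: heading 270 -> 180
    FD 10: (28,-10) -> (18,-10) [heading=180, draw]
    -- iteration 3/3 --
    LT 270: heading 180 -> 90
    FD 10: (18,-10) -> (18,0) [heading=90, draw]
  ]
  -- iteration 2/2 --
  FD 10: (18,0) -> (18,10) [heading=90, draw]
  FD 18: (18,10) -> (18,28) [heading=90, draw]
  REPEAT 3 [
    -- iteration 1/3 --
    LT 270: heading 90 -> 0
    FD 10: (18,28) -> (28,28) [heading=0, draw]
    -- iteration 2/3 --
    LT 270: heading 0 -> 270
    FD 10: (28,28) -> (28,18) [heading=270, draw]
    -- iteration 3/3 --
    LT 270: heading 270 -> 180
    FD 10: (28,18) -> (18,18) [heading=180, draw]
  ]
]
Final: pos=(18,18), heading=180, 10 segment(s) drawn
Segments drawn: 10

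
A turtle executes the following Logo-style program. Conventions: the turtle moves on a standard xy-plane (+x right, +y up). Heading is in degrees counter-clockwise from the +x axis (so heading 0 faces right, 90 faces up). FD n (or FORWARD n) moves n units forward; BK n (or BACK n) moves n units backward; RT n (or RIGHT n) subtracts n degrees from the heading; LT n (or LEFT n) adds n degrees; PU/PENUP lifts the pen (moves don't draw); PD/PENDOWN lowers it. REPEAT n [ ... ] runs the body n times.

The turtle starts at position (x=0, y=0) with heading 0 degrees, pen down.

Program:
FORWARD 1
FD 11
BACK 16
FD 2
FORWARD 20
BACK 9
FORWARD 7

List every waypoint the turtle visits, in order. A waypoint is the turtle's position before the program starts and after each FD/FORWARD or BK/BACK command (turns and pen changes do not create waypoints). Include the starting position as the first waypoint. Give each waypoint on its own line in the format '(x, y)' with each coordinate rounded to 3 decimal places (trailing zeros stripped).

Executing turtle program step by step:
Start: pos=(0,0), heading=0, pen down
FD 1: (0,0) -> (1,0) [heading=0, draw]
FD 11: (1,0) -> (12,0) [heading=0, draw]
BK 16: (12,0) -> (-4,0) [heading=0, draw]
FD 2: (-4,0) -> (-2,0) [heading=0, draw]
FD 20: (-2,0) -> (18,0) [heading=0, draw]
BK 9: (18,0) -> (9,0) [heading=0, draw]
FD 7: (9,0) -> (16,0) [heading=0, draw]
Final: pos=(16,0), heading=0, 7 segment(s) drawn
Waypoints (8 total):
(0, 0)
(1, 0)
(12, 0)
(-4, 0)
(-2, 0)
(18, 0)
(9, 0)
(16, 0)

Answer: (0, 0)
(1, 0)
(12, 0)
(-4, 0)
(-2, 0)
(18, 0)
(9, 0)
(16, 0)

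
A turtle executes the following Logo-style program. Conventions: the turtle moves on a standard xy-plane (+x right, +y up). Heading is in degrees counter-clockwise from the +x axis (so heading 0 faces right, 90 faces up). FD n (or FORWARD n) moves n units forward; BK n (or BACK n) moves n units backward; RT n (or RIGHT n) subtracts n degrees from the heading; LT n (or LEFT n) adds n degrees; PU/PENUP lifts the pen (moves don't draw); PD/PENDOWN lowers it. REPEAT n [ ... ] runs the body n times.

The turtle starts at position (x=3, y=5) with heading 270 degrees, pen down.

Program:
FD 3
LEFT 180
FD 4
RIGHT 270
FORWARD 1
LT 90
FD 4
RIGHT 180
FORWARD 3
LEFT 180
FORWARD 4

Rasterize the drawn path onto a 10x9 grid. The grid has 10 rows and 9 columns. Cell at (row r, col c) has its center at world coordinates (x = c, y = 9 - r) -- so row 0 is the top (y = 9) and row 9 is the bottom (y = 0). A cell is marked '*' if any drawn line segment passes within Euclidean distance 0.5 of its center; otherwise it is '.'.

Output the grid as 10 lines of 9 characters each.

Segment 0: (3,5) -> (3,2)
Segment 1: (3,2) -> (3,6)
Segment 2: (3,6) -> (2,6)
Segment 3: (2,6) -> (2,2)
Segment 4: (2,2) -> (2,5)
Segment 5: (2,5) -> (2,1)

Answer: .........
.........
.........
..**.....
..**.....
..**.....
..**.....
..**.....
..*......
.........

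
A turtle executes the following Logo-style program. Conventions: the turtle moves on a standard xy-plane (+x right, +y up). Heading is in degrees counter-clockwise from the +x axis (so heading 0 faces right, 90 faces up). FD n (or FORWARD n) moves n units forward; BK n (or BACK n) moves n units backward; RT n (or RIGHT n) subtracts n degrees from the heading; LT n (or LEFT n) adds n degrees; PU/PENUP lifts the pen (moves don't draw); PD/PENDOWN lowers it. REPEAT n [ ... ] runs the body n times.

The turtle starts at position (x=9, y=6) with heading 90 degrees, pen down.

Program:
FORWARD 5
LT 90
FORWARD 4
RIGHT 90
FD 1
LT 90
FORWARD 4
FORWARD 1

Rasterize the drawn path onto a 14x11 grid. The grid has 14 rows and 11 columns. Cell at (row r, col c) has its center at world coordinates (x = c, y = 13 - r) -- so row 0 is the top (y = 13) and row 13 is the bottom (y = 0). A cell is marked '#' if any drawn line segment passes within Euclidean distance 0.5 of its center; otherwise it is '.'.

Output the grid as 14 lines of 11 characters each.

Answer: ...........
######.....
.....#####.
.........#.
.........#.
.........#.
.........#.
.........#.
...........
...........
...........
...........
...........
...........

Derivation:
Segment 0: (9,6) -> (9,11)
Segment 1: (9,11) -> (5,11)
Segment 2: (5,11) -> (5,12)
Segment 3: (5,12) -> (1,12)
Segment 4: (1,12) -> (0,12)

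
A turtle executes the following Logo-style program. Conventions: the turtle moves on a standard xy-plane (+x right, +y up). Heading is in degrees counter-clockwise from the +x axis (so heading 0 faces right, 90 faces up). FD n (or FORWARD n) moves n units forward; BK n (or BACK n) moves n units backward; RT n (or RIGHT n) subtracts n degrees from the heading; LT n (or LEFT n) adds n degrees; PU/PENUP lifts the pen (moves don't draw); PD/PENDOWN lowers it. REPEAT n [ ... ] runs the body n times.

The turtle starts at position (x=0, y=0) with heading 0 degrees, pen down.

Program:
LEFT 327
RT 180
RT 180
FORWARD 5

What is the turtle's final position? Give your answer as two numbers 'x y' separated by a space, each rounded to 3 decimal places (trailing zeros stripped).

Executing turtle program step by step:
Start: pos=(0,0), heading=0, pen down
LT 327: heading 0 -> 327
RT 180: heading 327 -> 147
RT 180: heading 147 -> 327
FD 5: (0,0) -> (4.193,-2.723) [heading=327, draw]
Final: pos=(4.193,-2.723), heading=327, 1 segment(s) drawn

Answer: 4.193 -2.723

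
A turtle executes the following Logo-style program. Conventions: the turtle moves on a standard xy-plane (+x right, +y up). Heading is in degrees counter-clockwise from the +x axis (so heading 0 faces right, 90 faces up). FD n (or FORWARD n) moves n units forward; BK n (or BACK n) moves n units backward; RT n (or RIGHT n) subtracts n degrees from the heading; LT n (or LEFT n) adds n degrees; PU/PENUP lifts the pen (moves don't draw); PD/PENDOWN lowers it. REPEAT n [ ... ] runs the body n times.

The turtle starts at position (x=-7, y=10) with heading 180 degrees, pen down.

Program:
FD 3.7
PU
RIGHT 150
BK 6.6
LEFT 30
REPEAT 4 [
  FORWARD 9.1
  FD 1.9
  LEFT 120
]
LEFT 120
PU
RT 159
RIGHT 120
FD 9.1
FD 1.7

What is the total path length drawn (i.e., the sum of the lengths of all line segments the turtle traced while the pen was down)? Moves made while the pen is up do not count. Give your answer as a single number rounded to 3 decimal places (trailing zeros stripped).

Executing turtle program step by step:
Start: pos=(-7,10), heading=180, pen down
FD 3.7: (-7,10) -> (-10.7,10) [heading=180, draw]
PU: pen up
RT 150: heading 180 -> 30
BK 6.6: (-10.7,10) -> (-16.416,6.7) [heading=30, move]
LT 30: heading 30 -> 60
REPEAT 4 [
  -- iteration 1/4 --
  FD 9.1: (-16.416,6.7) -> (-11.866,14.581) [heading=60, move]
  FD 1.9: (-11.866,14.581) -> (-10.916,16.226) [heading=60, move]
  LT 120: heading 60 -> 180
  -- iteration 2/4 --
  FD 9.1: (-10.916,16.226) -> (-20.016,16.226) [heading=180, move]
  FD 1.9: (-20.016,16.226) -> (-21.916,16.226) [heading=180, move]
  LT 120: heading 180 -> 300
  -- iteration 3/4 --
  FD 9.1: (-21.916,16.226) -> (-17.366,8.345) [heading=300, move]
  FD 1.9: (-17.366,8.345) -> (-16.416,6.7) [heading=300, move]
  LT 120: heading 300 -> 60
  -- iteration 4/4 --
  FD 9.1: (-16.416,6.7) -> (-11.866,14.581) [heading=60, move]
  FD 1.9: (-11.866,14.581) -> (-10.916,16.226) [heading=60, move]
  LT 120: heading 60 -> 180
]
LT 120: heading 180 -> 300
PU: pen up
RT 159: heading 300 -> 141
RT 120: heading 141 -> 21
FD 9.1: (-10.916,16.226) -> (-2.42,19.487) [heading=21, move]
FD 1.7: (-2.42,19.487) -> (-0.833,20.097) [heading=21, move]
Final: pos=(-0.833,20.097), heading=21, 1 segment(s) drawn

Segment lengths:
  seg 1: (-7,10) -> (-10.7,10), length = 3.7
Total = 3.7

Answer: 3.7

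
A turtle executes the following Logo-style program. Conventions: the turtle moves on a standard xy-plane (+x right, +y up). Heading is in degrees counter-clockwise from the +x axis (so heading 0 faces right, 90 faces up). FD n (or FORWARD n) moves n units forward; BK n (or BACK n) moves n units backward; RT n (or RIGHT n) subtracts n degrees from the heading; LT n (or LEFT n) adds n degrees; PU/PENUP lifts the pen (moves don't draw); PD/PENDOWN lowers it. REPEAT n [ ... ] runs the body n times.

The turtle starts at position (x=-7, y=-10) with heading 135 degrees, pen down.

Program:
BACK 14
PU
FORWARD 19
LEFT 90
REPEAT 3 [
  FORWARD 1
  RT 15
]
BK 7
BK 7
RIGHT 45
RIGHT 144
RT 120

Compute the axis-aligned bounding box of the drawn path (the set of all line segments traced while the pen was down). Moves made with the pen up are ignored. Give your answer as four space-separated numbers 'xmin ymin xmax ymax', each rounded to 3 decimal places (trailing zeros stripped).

Executing turtle program step by step:
Start: pos=(-7,-10), heading=135, pen down
BK 14: (-7,-10) -> (2.899,-19.899) [heading=135, draw]
PU: pen up
FD 19: (2.899,-19.899) -> (-10.536,-6.464) [heading=135, move]
LT 90: heading 135 -> 225
REPEAT 3 [
  -- iteration 1/3 --
  FD 1: (-10.536,-6.464) -> (-11.243,-7.172) [heading=225, move]
  RT 15: heading 225 -> 210
  -- iteration 2/3 --
  FD 1: (-11.243,-7.172) -> (-12.109,-7.672) [heading=210, move]
  RT 15: heading 210 -> 195
  -- iteration 3/3 --
  FD 1: (-12.109,-7.672) -> (-13.075,-7.93) [heading=195, move]
  RT 15: heading 195 -> 180
]
BK 7: (-13.075,-7.93) -> (-6.075,-7.93) [heading=180, move]
BK 7: (-6.075,-7.93) -> (0.925,-7.93) [heading=180, move]
RT 45: heading 180 -> 135
RT 144: heading 135 -> 351
RT 120: heading 351 -> 231
Final: pos=(0.925,-7.93), heading=231, 1 segment(s) drawn

Segment endpoints: x in {-7, 2.899}, y in {-19.899, -10}
xmin=-7, ymin=-19.899, xmax=2.899, ymax=-10

Answer: -7 -19.899 2.899 -10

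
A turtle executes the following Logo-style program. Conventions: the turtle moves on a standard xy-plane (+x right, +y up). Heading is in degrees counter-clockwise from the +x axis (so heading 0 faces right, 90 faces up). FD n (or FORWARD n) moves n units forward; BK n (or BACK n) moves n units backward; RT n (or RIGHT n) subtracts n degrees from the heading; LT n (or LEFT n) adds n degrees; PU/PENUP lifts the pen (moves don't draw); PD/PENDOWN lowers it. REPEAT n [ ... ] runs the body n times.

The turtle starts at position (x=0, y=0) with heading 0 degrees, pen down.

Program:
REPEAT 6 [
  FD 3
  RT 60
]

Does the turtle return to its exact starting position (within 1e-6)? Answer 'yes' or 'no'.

Answer: yes

Derivation:
Executing turtle program step by step:
Start: pos=(0,0), heading=0, pen down
REPEAT 6 [
  -- iteration 1/6 --
  FD 3: (0,0) -> (3,0) [heading=0, draw]
  RT 60: heading 0 -> 300
  -- iteration 2/6 --
  FD 3: (3,0) -> (4.5,-2.598) [heading=300, draw]
  RT 60: heading 300 -> 240
  -- iteration 3/6 --
  FD 3: (4.5,-2.598) -> (3,-5.196) [heading=240, draw]
  RT 60: heading 240 -> 180
  -- iteration 4/6 --
  FD 3: (3,-5.196) -> (0,-5.196) [heading=180, draw]
  RT 60: heading 180 -> 120
  -- iteration 5/6 --
  FD 3: (0,-5.196) -> (-1.5,-2.598) [heading=120, draw]
  RT 60: heading 120 -> 60
  -- iteration 6/6 --
  FD 3: (-1.5,-2.598) -> (0,0) [heading=60, draw]
  RT 60: heading 60 -> 0
]
Final: pos=(0,0), heading=0, 6 segment(s) drawn

Start position: (0, 0)
Final position: (0, 0)
Distance = 0; < 1e-6 -> CLOSED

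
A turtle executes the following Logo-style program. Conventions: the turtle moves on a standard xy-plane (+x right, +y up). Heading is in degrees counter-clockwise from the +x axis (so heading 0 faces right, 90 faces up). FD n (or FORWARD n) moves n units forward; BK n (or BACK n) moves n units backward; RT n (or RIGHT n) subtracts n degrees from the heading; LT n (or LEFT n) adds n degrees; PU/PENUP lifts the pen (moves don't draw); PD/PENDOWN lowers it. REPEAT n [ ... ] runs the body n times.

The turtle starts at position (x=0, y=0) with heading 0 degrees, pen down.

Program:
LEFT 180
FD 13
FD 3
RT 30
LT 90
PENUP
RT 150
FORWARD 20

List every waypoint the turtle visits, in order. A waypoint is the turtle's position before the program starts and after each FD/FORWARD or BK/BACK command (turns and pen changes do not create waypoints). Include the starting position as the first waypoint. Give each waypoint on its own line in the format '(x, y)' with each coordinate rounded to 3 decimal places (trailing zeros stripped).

Answer: (0, 0)
(-13, 0)
(-16, 0)
(-16, 20)

Derivation:
Executing turtle program step by step:
Start: pos=(0,0), heading=0, pen down
LT 180: heading 0 -> 180
FD 13: (0,0) -> (-13,0) [heading=180, draw]
FD 3: (-13,0) -> (-16,0) [heading=180, draw]
RT 30: heading 180 -> 150
LT 90: heading 150 -> 240
PU: pen up
RT 150: heading 240 -> 90
FD 20: (-16,0) -> (-16,20) [heading=90, move]
Final: pos=(-16,20), heading=90, 2 segment(s) drawn
Waypoints (4 total):
(0, 0)
(-13, 0)
(-16, 0)
(-16, 20)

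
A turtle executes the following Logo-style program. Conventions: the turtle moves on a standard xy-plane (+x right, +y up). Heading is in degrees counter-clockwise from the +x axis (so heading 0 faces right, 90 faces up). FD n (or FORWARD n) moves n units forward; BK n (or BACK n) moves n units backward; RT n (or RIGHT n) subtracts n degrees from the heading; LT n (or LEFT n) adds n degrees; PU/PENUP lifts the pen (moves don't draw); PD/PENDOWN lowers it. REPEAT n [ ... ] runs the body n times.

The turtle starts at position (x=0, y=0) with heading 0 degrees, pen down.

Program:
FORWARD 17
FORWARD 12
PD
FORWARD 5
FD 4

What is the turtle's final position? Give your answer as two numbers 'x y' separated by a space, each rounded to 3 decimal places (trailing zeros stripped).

Executing turtle program step by step:
Start: pos=(0,0), heading=0, pen down
FD 17: (0,0) -> (17,0) [heading=0, draw]
FD 12: (17,0) -> (29,0) [heading=0, draw]
PD: pen down
FD 5: (29,0) -> (34,0) [heading=0, draw]
FD 4: (34,0) -> (38,0) [heading=0, draw]
Final: pos=(38,0), heading=0, 4 segment(s) drawn

Answer: 38 0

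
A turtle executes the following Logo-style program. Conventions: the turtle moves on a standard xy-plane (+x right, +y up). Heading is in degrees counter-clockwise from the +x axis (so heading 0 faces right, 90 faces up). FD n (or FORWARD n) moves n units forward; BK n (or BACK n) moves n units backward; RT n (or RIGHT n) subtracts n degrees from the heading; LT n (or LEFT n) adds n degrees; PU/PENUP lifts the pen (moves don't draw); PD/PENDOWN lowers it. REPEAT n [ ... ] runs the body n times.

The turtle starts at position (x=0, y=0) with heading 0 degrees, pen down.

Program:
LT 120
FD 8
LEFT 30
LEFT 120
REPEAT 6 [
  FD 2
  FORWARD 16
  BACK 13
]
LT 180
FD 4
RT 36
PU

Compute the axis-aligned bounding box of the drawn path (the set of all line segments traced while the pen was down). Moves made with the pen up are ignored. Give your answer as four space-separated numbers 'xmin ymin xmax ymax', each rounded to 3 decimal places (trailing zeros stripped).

Answer: -4 -36.072 0 6.928

Derivation:
Executing turtle program step by step:
Start: pos=(0,0), heading=0, pen down
LT 120: heading 0 -> 120
FD 8: (0,0) -> (-4,6.928) [heading=120, draw]
LT 30: heading 120 -> 150
LT 120: heading 150 -> 270
REPEAT 6 [
  -- iteration 1/6 --
  FD 2: (-4,6.928) -> (-4,4.928) [heading=270, draw]
  FD 16: (-4,4.928) -> (-4,-11.072) [heading=270, draw]
  BK 13: (-4,-11.072) -> (-4,1.928) [heading=270, draw]
  -- iteration 2/6 --
  FD 2: (-4,1.928) -> (-4,-0.072) [heading=270, draw]
  FD 16: (-4,-0.072) -> (-4,-16.072) [heading=270, draw]
  BK 13: (-4,-16.072) -> (-4,-3.072) [heading=270, draw]
  -- iteration 3/6 --
  FD 2: (-4,-3.072) -> (-4,-5.072) [heading=270, draw]
  FD 16: (-4,-5.072) -> (-4,-21.072) [heading=270, draw]
  BK 13: (-4,-21.072) -> (-4,-8.072) [heading=270, draw]
  -- iteration 4/6 --
  FD 2: (-4,-8.072) -> (-4,-10.072) [heading=270, draw]
  FD 16: (-4,-10.072) -> (-4,-26.072) [heading=270, draw]
  BK 13: (-4,-26.072) -> (-4,-13.072) [heading=270, draw]
  -- iteration 5/6 --
  FD 2: (-4,-13.072) -> (-4,-15.072) [heading=270, draw]
  FD 16: (-4,-15.072) -> (-4,-31.072) [heading=270, draw]
  BK 13: (-4,-31.072) -> (-4,-18.072) [heading=270, draw]
  -- iteration 6/6 --
  FD 2: (-4,-18.072) -> (-4,-20.072) [heading=270, draw]
  FD 16: (-4,-20.072) -> (-4,-36.072) [heading=270, draw]
  BK 13: (-4,-36.072) -> (-4,-23.072) [heading=270, draw]
]
LT 180: heading 270 -> 90
FD 4: (-4,-23.072) -> (-4,-19.072) [heading=90, draw]
RT 36: heading 90 -> 54
PU: pen up
Final: pos=(-4,-19.072), heading=54, 20 segment(s) drawn

Segment endpoints: x in {-4, -4, -4, -4, -4, -4, 0}, y in {-36.072, -31.072, -26.072, -23.072, -21.072, -20.072, -19.072, -18.072, -16.072, -15.072, -13.072, -11.072, -10.072, -8.072, -5.072, -3.072, -0.072, 0, 1.928, 4.928, 6.928}
xmin=-4, ymin=-36.072, xmax=0, ymax=6.928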